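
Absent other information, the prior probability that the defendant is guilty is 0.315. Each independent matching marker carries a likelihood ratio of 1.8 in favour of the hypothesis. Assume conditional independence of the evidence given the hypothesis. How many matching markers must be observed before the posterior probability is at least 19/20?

Prior odds: 0.315 ÷ 0.685 = 63/137.
Likelihood ratio per matching marker = 1.8.
Target posterior odds = 0.95/0.05 = 19.
Require 1.8ⁿ ≥ 19 ÷ (63/137) = 2603/63.
1.8⁶ = 531441/15625 falls short of 2603/63 but 1.8⁷ = 4782969/78125 reaches it, so n = 7.

7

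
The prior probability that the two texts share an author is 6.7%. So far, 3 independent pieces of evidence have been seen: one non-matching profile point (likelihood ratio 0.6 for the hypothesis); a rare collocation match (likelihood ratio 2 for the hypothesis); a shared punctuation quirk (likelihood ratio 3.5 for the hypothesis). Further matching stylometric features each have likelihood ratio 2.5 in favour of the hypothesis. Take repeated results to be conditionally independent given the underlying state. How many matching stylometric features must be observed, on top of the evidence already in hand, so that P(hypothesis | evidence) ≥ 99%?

7

Prior odds = 0.067/0.933 = 67/933.
Combined Bayes factor of the evidence already in hand = 0.6 × 2 × 3.5 = 4.2.
Odds after that evidence = (67/933) × 4.2 = 469/1555.
Target odds = 0.99/0.01 = 99.
Need 2.5ⁿ ≥ 99 ÷ (469/1555) = 153945/469.
2.5⁶ = 244.140625 falls short of 153945/469 but 2.5⁷ = 610.3515625 reaches it, so n = 7.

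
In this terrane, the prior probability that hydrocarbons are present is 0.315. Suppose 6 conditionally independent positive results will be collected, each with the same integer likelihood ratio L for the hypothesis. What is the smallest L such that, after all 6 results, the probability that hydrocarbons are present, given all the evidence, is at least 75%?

Prior odds = 0.315/0.685 = 63/137.
Target odds = 0.75/0.25 = 3.
Need L⁶ ≥ 3 ÷ (63/137) = 137/21.
1⁶ = 1 < 137/21 ≤ 64 = 2⁶, so L = 2.

2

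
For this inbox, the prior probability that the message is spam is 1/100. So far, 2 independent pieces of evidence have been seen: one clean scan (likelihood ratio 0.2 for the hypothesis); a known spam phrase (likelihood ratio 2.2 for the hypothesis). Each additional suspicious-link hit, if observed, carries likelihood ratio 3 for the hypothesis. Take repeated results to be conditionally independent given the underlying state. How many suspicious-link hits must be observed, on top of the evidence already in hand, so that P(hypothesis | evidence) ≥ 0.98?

9

Prior odds = 0.01/0.99 = 1/99.
Combined Bayes factor of the evidence already in hand = 0.2 × 2.2 = 0.44.
Odds after that evidence = (1/99) × 0.44 = 1/225.
Target odds = 0.98/0.02 = 49.
Need 3ⁿ ≥ 49 ÷ (1/225) = 11025.
3⁸ = 6561 falls short of 11025 but 3⁹ = 19683 reaches it, so n = 9.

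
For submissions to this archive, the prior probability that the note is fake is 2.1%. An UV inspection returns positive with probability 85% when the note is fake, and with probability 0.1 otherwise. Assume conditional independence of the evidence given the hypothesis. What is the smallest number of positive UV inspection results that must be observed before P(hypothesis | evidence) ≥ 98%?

4

Prior odds = 0.021/0.979 = 21/979.
Likelihood ratio of a positive result = 0.85/0.1 = 8.5.
Target posterior odds = 0.98/0.02 = 49.
Need (21/979) × 8.5ⁿ ≥ 49, i.e. 8.5ⁿ ≥ 6853/3.
8.5³ = 614.125 falls short of 6853/3 but 8.5⁴ = 5220.0625 reaches it, so n = 4.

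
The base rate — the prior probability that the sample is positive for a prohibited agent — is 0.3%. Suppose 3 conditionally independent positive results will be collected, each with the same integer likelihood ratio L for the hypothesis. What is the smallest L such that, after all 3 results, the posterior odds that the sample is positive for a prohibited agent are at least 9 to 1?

15

Prior odds = 0.003/0.997 = 3/997.
Target odds = 9.
Need L³ ≥ 9 ÷ (3/997) = 2991.
14³ = 2744 < 2991 ≤ 3375 = 15³, so L = 15.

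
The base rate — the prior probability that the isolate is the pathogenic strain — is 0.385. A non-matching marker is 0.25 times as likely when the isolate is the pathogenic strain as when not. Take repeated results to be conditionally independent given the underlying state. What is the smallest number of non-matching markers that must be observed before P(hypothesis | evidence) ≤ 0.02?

3

Prior odds = 0.385/0.615 = 77/123.
Likelihood ratio per non-matching marker = 0.25.
Target odds: 0.02 ÷ 0.98 = 1/49.
Need (77/123) × 0.25ⁿ ≤ 1/49, i.e. 0.25ⁿ ≤ 123/3773.
0.25² = 0.0625 is still above 123/3773 but 0.25³ = 0.015625 is at or below it, so n = 3.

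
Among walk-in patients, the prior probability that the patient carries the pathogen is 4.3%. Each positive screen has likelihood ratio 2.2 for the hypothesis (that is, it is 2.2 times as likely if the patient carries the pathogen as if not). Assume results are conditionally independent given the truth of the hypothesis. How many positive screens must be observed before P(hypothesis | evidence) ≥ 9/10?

Prior odds: 0.043 ÷ 0.957 = 43/957.
Likelihood ratio per positive screen = 2.2.
Target posterior odds = 0.9/0.1 = 9.
Need (43/957) × 2.2ⁿ ≥ 9, i.e. 2.2ⁿ ≥ 8613/43.
2.2⁶ = 1771561/15625 falls short of 8613/43 but 2.2⁷ = 19487171/78125 reaches it, so n = 7.

7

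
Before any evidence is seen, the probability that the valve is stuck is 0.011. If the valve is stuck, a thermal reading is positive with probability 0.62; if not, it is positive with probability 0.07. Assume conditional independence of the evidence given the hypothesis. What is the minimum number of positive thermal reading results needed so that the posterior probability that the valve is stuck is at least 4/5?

3

Prior odds = 0.011/0.989 = 11/989.
Likelihood ratio of a positive = 0.62/0.07 = 62/7.
Target posterior odds = 0.8/0.2 = 4.
Require (62/7)ⁿ ≥ 4 ÷ (11/989) = 3956/11.
(62/7)² = 3844/49 falls short of 3956/11 but (62/7)³ = 238328/343 reaches it, so n = 3.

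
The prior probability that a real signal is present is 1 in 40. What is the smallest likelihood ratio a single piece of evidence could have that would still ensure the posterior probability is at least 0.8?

156

Prior odds = 0.025/0.975 = 1/39.
Target odds = 0.8/0.2 = 4.
Required Bayes factor = 4 ÷ (1/39) = 156.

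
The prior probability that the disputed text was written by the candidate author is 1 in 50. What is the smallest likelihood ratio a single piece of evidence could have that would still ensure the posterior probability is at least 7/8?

343

Prior odds = 0.02/0.98 = 1/49.
Target odds = 0.875/0.125 = 7.
Required Bayes factor = 7 ÷ (1/49) = 343.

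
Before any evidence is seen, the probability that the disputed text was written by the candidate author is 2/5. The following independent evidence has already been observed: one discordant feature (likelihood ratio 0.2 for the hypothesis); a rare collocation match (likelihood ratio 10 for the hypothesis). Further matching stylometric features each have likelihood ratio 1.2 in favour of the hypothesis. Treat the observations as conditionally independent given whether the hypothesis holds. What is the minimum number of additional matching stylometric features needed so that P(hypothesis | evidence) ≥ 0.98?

Prior odds = 0.4/0.6 = 2/3.
Combined Bayes factor of the evidence already in hand = 0.2 × 10 = 2.
Odds after that evidence = (2/3) × 2 = 4/3.
Target odds = 0.98/0.02 = 49.
Need 1.2ⁿ ≥ 49 ÷ (4/3) = 36.75.
1.2¹⁹ ≈31.948 falls short of 36.75 but 1.2²⁰ ≈38.3376 reaches it, so n = 20.

20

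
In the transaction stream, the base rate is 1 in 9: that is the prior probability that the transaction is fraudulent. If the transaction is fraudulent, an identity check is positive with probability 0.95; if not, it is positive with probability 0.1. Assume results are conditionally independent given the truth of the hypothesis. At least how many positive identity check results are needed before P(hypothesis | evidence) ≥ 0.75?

2

Prior odds = (1/9)/(8/9) = 0.125.
Likelihood ratio of a positive = 0.95/0.1 = 9.5.
Target odds: 0.75 ÷ 0.25 = 3.
Need 0.125 × 9.5ⁿ ≥ 3, i.e. 9.5ⁿ ≥ 24.
9.5¹ = 9.5 falls short of 24 but 9.5² = 90.25 reaches it, so n = 2.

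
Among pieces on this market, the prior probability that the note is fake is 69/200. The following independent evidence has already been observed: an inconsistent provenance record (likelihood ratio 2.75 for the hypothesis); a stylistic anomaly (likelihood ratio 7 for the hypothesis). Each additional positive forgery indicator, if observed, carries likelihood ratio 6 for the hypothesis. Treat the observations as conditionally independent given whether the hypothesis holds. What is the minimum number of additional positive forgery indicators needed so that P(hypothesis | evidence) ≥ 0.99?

2

Prior odds = 0.345/0.655 = 69/131.
Combined Bayes factor of the evidence already in hand = 2.75 × 7 = 19.25.
Odds after that evidence = (69/131) × 19.25 = 5313/524.
Target odds = 0.99/0.01 = 99.
Need 6ⁿ ≥ 99 ÷ (5313/524) = 1572/161.
6¹ = 6 falls short of 1572/161 but 6² = 36 reaches it, so n = 2.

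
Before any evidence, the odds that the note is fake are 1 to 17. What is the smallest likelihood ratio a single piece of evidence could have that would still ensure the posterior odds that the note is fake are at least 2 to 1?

Prior odds = 1/17.
Target odds = 2.
Required Bayes factor = 2 ÷ (1/17) = 34.

34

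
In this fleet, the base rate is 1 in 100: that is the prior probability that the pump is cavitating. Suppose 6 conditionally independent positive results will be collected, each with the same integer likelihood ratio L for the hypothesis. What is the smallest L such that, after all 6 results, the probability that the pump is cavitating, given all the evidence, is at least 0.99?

Prior odds = 0.01/0.99 = 1/99.
Target odds = 0.99/0.01 = 99.
Need L⁶ ≥ 99 ÷ (1/99) = 9801.
4⁶ = 4096 < 9801 ≤ 15625 = 5⁶, so L = 5.

5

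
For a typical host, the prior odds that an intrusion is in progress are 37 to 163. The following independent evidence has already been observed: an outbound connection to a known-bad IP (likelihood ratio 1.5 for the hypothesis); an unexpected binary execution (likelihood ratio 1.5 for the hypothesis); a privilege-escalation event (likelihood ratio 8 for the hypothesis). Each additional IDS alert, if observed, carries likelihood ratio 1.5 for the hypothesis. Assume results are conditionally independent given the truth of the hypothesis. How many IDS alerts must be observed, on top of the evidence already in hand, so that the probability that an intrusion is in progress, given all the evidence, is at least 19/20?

4

Prior odds = 37/163.
Combined Bayes factor of the evidence already in hand = 1.5 × 1.5 × 8 = 18.
Odds after that evidence = (37/163) × 18 = 666/163.
Target odds = 0.95/0.05 = 19.
Need 1.5ⁿ ≥ 19 ÷ (666/163) = 3097/666.
1.5³ = 3.375 falls short of 3097/666 but 1.5⁴ = 5.0625 reaches it, so n = 4.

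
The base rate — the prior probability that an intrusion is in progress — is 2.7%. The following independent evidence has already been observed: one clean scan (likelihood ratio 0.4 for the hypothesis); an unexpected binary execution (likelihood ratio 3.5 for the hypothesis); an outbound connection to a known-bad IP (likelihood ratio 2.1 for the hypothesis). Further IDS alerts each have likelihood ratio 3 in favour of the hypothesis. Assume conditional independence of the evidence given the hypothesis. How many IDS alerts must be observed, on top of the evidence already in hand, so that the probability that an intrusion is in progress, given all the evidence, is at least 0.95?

5

Prior odds = 0.027/0.973 = 27/973.
Combined Bayes factor of the evidence already in hand = 0.4 × 3.5 × 2.1 = 2.94.
Odds after that evidence = (27/973) × 2.94 = 567/6950.
Target odds = 0.95/0.05 = 19.
Need 3ⁿ ≥ 19 ÷ (567/6950) = 132050/567.
3⁴ = 81 falls short of 132050/567 but 3⁵ = 243 reaches it, so n = 5.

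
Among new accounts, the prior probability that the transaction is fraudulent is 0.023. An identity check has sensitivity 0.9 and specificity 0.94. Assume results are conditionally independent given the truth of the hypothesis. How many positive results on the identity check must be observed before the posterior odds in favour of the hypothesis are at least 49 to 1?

3

Prior odds: 0.023 ÷ 0.977 = 23/977.
False-positive rate = 1 − 0.94 = 0.06; likelihood ratio of a positive = 0.9/0.06 = 15.
Target odds = 49.
Need (23/977) × 15ⁿ ≥ 49, i.e. 15ⁿ ≥ 47873/23.
15² = 225 falls short of 47873/23 but 15³ = 3375 reaches it, so n = 3.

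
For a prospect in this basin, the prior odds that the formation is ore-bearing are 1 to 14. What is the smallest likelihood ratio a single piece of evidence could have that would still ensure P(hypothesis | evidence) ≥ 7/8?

98

Prior odds = 1/14.
Target odds = 0.875/0.125 = 7.
Required Bayes factor = 7 ÷ (1/14) = 98.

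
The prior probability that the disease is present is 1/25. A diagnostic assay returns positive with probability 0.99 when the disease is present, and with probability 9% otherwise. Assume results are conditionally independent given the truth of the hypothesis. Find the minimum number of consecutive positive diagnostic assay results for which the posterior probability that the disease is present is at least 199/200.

4

Prior odds: 0.04 ÷ 0.96 = 1/24.
Likelihood ratio of a positive result = 0.99/0.09 = 11.
Target odds: 0.995 ÷ 0.005 = 199.
Need (1/24) × 11ⁿ ≥ 199, i.e. 11ⁿ ≥ 4776.
11³ = 1331 falls short of 4776 but 11⁴ = 14641 reaches it, so n = 4.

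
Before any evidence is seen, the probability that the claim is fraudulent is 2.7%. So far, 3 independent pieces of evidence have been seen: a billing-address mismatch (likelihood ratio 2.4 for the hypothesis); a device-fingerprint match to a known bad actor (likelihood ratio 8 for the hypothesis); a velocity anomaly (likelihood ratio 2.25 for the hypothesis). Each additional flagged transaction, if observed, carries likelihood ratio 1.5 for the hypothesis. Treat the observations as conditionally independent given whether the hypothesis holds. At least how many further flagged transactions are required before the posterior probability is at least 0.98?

Prior odds = 0.027/0.973 = 27/973.
Combined Bayes factor of the evidence already in hand = 2.4 × 8 × 2.25 = 43.2.
Odds after that evidence = (27/973) × 43.2 = 5832/4865.
Target odds = 0.98/0.02 = 49.
Need 1.5ⁿ ≥ 49 ÷ (5832/4865) = 238385/5832.
1.5⁹ = 19683/512 falls short of 238385/5832 but 1.5¹⁰ = 59049/1024 reaches it, so n = 10.

10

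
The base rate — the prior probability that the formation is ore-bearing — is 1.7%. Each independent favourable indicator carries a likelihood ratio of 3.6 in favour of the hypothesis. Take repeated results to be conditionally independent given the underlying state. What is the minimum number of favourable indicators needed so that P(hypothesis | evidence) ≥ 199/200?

Prior odds = 0.017/0.983 = 17/983.
Likelihood ratio per favourable indicator = 3.6.
Target odds: 0.995 ÷ 0.005 = 199.
Require 3.6ⁿ ≥ 199 ÷ (17/983) = 195617/17.
3.6⁷ = 612220032/78125 falls short of 195617/17 but 3.6⁸ ≈28211.1 reaches it, so n = 8.

8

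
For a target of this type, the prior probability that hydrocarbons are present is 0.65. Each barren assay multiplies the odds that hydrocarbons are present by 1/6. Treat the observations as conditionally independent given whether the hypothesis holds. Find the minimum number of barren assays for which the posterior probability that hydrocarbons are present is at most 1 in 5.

2

Prior odds: 0.65 ÷ 0.35 = 13/7.
Likelihood ratio per barren assay = 1/6.
Target posterior odds = 0.2/0.8 = 0.25.
Require (1/6)ⁿ ≤ 0.25 ÷ (13/7) = 7/52.
(1/6)¹ = 1/6 is still above 7/52 but (1/6)² = 1/36 is at or below it, so n = 2.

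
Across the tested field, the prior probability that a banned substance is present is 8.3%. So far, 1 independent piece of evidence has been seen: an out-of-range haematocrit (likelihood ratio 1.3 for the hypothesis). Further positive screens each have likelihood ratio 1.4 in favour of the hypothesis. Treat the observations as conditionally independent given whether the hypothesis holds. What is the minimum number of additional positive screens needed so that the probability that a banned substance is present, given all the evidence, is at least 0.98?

Prior odds = 0.083/0.917 = 83/917.
Bayes factor of the evidence already in hand = 1.3.
Odds after that evidence = (83/917) × 1.3 = 1079/9170.
Target odds = 0.98/0.02 = 49.
Need 1.4ⁿ ≥ 49 ÷ (1079/9170) = 449330/1079.
1.4¹⁷ ≈304.913 falls short of 449330/1079 but 1.4¹⁸ ≈426.879 reaches it, so n = 18.

18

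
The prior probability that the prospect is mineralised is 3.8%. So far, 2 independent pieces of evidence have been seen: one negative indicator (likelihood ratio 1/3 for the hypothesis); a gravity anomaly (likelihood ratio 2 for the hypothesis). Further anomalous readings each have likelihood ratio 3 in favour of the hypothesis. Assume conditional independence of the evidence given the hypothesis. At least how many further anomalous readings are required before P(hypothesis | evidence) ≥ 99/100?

8

Prior odds = 0.038/0.962 = 19/481.
Combined Bayes factor of the evidence already in hand = (1/3) × 2 = 2/3.
Odds after that evidence = (19/481) × 2/3 = 38/1443.
Target odds = 0.99/0.01 = 99.
Need 3ⁿ ≥ 99 ÷ (38/1443) = 142857/38.
3⁷ = 2187 falls short of 142857/38 but 3⁸ = 6561 reaches it, so n = 8.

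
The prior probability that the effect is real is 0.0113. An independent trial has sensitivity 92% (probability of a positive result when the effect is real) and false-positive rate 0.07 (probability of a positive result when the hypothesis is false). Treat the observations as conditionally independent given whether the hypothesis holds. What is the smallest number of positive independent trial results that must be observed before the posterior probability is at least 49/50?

Prior odds = 0.0113/0.9887 = 113/9887.
Likelihood ratio of a positive result = 0.92/0.07 = 92/7.
Target posterior odds = 0.98/0.02 = 49.
Need (113/9887) × (92/7)ⁿ ≥ 49, i.e. (92/7)ⁿ ≥ 484463/113.
(92/7)³ = 778688/343 falls short of 484463/113 but (92/7)⁴ = 71639296/2401 reaches it, so n = 4.

4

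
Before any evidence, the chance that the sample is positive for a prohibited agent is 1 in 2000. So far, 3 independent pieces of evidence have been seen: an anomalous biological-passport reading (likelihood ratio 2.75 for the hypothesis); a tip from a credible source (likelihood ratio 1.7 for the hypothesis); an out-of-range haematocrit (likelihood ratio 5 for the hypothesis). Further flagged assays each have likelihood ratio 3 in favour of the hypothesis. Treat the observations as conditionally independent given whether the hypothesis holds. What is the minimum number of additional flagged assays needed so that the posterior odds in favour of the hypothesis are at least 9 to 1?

7

Prior odds = 0.0005/0.9995 = 1/1999.
Combined Bayes factor of the evidence already in hand = 2.75 × 1.7 × 5 = 23.375.
Odds after that evidence = (1/1999) × 23.375 = 187/15992.
Target odds = 9.
Need 3ⁿ ≥ 9 ÷ (187/15992) = 143928/187.
3⁶ = 729 falls short of 143928/187 but 3⁷ = 2187 reaches it, so n = 7.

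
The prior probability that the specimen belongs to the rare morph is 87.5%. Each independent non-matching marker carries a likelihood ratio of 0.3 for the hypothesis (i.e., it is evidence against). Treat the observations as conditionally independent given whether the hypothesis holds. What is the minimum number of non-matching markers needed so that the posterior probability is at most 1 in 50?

Prior odds: 0.875 ÷ 0.125 = 7.
Likelihood ratio per non-matching marker = 0.3.
Target posterior odds = 0.02/0.98 = 1/49.
Require 0.3ⁿ ≤ 1/49 ÷ 7 = 1/343.
0.3⁴ = 0.0081 is still above 1/343 but 0.3⁵ = 243/100000 is at or below it, so n = 5.

5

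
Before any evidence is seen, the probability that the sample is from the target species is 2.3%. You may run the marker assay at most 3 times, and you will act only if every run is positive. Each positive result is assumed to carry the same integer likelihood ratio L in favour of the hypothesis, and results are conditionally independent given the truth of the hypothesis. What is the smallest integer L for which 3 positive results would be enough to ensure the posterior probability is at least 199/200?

Prior odds = 0.023/0.977 = 23/977.
Target odds = 0.995/0.005 = 199.
Need L³ ≥ 199 ÷ (23/977) = 194423/23.
20³ = 8000 < 194423/23 ≤ 9261 = 21³, so L = 21.

21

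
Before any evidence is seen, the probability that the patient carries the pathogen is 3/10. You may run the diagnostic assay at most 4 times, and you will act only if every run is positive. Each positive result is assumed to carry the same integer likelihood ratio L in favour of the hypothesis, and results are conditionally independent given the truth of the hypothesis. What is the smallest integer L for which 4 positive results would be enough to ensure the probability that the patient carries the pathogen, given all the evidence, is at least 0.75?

2

Prior odds = 0.3/0.7 = 3/7.
Target odds = 0.75/0.25 = 3.
Need L⁴ ≥ 3 ÷ (3/7) = 7.
1⁴ = 1 < 7 ≤ 16 = 2⁴, so L = 2.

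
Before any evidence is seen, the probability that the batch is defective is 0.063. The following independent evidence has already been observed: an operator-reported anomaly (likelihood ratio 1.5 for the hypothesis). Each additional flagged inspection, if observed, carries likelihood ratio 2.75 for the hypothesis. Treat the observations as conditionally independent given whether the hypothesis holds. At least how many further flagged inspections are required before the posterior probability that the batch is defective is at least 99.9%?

Prior odds = 0.063/0.937 = 63/937.
Bayes factor of the evidence already in hand = 1.5.
Odds after that evidence = (63/937) × 1.5 = 189/1874.
Target odds = 0.999/0.001 = 999.
Need 2.75ⁿ ≥ 999 ÷ (189/1874) = 69338/7.
2.75⁹ ≈8994.86 falls short of 69338/7 but 2.75¹⁰ ≈24735.9 reaches it, so n = 10.

10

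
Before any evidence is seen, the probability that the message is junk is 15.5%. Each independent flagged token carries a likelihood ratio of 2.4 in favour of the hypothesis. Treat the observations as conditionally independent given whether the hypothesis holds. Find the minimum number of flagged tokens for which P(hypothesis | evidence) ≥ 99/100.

8

Prior odds: 0.155 ÷ 0.845 = 31/169.
Likelihood ratio per flagged token = 2.4.
Target odds: 0.99 ÷ 0.01 = 99.
Require 2.4ⁿ ≥ 99 ÷ (31/169) = 16731/31.
2.4⁷ = 35831808/78125 falls short of 16731/31 but 2.4⁸ = 429981696/390625 reaches it, so n = 8.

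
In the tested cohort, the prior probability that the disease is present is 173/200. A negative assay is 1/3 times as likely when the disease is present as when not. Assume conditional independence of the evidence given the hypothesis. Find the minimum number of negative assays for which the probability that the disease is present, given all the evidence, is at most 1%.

6

Prior odds: 0.865 ÷ 0.135 = 173/27.
Likelihood ratio per negative assay = 1/3.
Target odds: 0.01 ÷ 0.99 = 1/99.
Need (173/27) × (1/3)ⁿ ≤ 1/99, i.e. (1/3)ⁿ ≤ 3/1903.
(1/3)⁵ = 1/243 is still above 3/1903 but (1/3)⁶ = 1/729 is at or below it, so n = 6.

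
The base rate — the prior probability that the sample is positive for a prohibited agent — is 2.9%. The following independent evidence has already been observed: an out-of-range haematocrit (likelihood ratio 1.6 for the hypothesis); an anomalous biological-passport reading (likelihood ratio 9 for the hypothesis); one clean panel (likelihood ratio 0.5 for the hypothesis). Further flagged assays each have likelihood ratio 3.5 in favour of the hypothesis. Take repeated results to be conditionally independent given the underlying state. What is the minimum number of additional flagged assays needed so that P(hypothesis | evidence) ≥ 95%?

Prior odds = 0.029/0.971 = 29/971.
Combined Bayes factor of the evidence already in hand = 1.6 × 9 × 0.5 = 7.2.
Odds after that evidence = (29/971) × 7.2 = 1044/4855.
Target odds = 0.95/0.05 = 19.
Need 3.5ⁿ ≥ 19 ÷ (1044/4855) = 92245/1044.
3.5³ = 42.875 falls short of 92245/1044 but 3.5⁴ = 150.0625 reaches it, so n = 4.

4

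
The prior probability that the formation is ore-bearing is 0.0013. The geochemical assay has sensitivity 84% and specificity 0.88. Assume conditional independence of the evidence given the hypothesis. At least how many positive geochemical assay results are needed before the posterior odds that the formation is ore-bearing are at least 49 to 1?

Prior odds: 0.0013 ÷ 0.9987 = 13/9987.
False-positive rate = 1 − 0.88 = 0.12; likelihood ratio of a positive = 0.84/0.12 = 7.
Target odds = 49.
Require 7ⁿ ≥ 49 ÷ (13/9987) = 489363/13.
7⁵ = 16807 falls short of 489363/13 but 7⁶ = 117649 reaches it, so n = 6.

6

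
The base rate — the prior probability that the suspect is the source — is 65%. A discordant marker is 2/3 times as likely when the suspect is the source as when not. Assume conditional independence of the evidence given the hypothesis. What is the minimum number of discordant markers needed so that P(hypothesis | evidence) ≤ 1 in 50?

Prior odds = 0.65/0.35 = 13/7.
Likelihood ratio per discordant marker = 2/3.
Target posterior odds = 0.02/0.98 = 1/49.
Need (13/7) × (2/3)ⁿ ≤ 1/49, i.e. (2/3)ⁿ ≤ 1/91.
(2/3)¹¹ = 2048/177147 is still above 1/91 but (2/3)¹² = 4096/531441 is at or below it, so n = 12.

12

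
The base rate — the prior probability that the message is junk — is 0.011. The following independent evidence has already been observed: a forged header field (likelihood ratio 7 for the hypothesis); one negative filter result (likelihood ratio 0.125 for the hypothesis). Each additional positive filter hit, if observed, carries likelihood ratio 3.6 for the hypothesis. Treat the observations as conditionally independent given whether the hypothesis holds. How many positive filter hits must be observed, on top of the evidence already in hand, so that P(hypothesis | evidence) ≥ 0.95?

Prior odds = 0.011/0.989 = 11/989.
Combined Bayes factor of the evidence already in hand = 7 × 0.125 = 0.875.
Odds after that evidence = (11/989) × 0.875 = 77/7912.
Target odds = 0.95/0.05 = 19.
Need 3.6ⁿ ≥ 19 ÷ (77/7912) = 150328/77.
3.6⁵ = 604.66176 falls short of 150328/77 but 3.6⁶ = 34012224/15625 reaches it, so n = 6.

6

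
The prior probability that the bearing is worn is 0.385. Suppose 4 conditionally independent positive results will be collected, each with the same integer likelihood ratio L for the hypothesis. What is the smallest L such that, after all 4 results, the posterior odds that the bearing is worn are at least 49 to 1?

Prior odds = 0.385/0.615 = 77/123.
Target odds = 49.
Need L⁴ ≥ 49 ÷ (77/123) = 861/11.
2⁴ = 16 < 861/11 ≤ 81 = 3⁴, so L = 3.

3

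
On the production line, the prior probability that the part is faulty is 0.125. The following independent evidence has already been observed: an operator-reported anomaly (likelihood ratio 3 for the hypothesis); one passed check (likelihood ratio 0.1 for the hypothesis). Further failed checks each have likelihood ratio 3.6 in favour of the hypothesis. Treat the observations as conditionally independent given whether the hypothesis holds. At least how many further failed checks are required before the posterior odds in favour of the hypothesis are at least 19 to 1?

5

Prior odds = 0.125/0.875 = 1/7.
Combined Bayes factor of the evidence already in hand = 3 × 0.1 = 0.3.
Odds after that evidence = (1/7) × 0.3 = 3/70.
Target odds = 19.
Need 3.6ⁿ ≥ 19 ÷ (3/70) = 1330/3.
3.6⁴ = 167.9616 falls short of 1330/3 but 3.6⁵ = 604.66176 reaches it, so n = 5.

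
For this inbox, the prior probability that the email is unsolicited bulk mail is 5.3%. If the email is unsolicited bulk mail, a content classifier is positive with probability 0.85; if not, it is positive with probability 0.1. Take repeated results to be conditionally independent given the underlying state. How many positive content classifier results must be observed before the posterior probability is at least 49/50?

4

Prior odds = 0.053/0.947 = 53/947.
Likelihood ratio of a positive = 0.85/0.1 = 8.5.
Target posterior odds = 0.98/0.02 = 49.
Require 8.5ⁿ ≥ 49 ÷ (53/947) = 46403/53.
8.5³ = 614.125 falls short of 46403/53 but 8.5⁴ = 5220.0625 reaches it, so n = 4.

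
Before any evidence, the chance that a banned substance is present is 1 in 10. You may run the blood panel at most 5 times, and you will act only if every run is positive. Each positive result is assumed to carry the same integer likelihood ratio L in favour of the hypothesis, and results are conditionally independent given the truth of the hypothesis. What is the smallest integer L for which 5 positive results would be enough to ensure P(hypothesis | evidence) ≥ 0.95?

3

Prior odds = 0.1/0.9 = 1/9.
Target odds = 0.95/0.05 = 19.
Need L⁵ ≥ 19 ÷ (1/9) = 171.
2⁵ = 32 < 171 ≤ 243 = 3⁵, so L = 3.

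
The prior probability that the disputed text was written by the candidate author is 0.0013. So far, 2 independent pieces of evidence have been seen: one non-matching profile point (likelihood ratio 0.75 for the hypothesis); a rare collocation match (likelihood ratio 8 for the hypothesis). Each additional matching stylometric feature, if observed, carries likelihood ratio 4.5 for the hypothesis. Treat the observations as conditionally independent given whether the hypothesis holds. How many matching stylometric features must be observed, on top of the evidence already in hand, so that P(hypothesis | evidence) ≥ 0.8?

5

Prior odds = 0.0013/0.9987 = 13/9987.
Combined Bayes factor of the evidence already in hand = 0.75 × 8 = 6.
Odds after that evidence = (13/9987) × 6 = 26/3329.
Target odds = 0.8/0.2 = 4.
Need 4.5ⁿ ≥ 4 ÷ (26/3329) = 6658/13.
4.5⁴ = 410.0625 falls short of 6658/13 but 4.5⁵ = 1845.28125 reaches it, so n = 5.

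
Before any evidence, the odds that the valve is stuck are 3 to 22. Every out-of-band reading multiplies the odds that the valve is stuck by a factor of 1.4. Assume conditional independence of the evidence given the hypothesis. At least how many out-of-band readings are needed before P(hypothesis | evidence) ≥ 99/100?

20

Prior odds = 3/22.
Likelihood ratio per out-of-band reading = 1.4.
Target posterior odds = 0.99/0.01 = 99.
Need (3/22) × 1.4ⁿ ≥ 99, i.e. 1.4ⁿ ≥ 726.
1.4¹⁹ ≈597.63 falls short of 726 but 1.4²⁰ ≈836.683 reaches it, so n = 20.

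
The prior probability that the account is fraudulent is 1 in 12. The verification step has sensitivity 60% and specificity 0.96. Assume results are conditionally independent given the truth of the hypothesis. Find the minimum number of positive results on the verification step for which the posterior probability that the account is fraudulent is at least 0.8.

2

Prior odds = (1/12)/(11/12) = 1/11.
False-positive rate = 1 − 0.96 = 0.04; likelihood ratio of a positive = 0.6/0.04 = 15.
Target posterior odds = 0.8/0.2 = 4.
Require 15ⁿ ≥ 4 ÷ (1/11) = 44.
15¹ = 15 falls short of 44 but 15² = 225 reaches it, so n = 2.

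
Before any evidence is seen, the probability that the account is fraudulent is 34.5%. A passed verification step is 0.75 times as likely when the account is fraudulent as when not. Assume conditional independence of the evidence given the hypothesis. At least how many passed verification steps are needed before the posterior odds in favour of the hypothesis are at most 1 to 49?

Prior odds: 0.345 ÷ 0.655 = 69/131.
Likelihood ratio per passed verification step = 0.75.
Target odds = 1/49.
Need (69/131) × 0.75ⁿ ≤ 1/49, i.e. 0.75ⁿ ≤ 131/3381.
0.75¹¹ = 177147/4194304 is still above 131/3381 but 0.75¹² = 531441/16777216 is at or below it, so n = 12.

12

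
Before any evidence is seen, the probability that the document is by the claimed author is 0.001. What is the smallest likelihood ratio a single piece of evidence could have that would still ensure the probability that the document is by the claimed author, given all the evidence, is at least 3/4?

2997

Prior odds = 0.001/0.999 = 1/999.
Target odds = 0.75/0.25 = 3.
Required Bayes factor = 3 ÷ (1/999) = 2997.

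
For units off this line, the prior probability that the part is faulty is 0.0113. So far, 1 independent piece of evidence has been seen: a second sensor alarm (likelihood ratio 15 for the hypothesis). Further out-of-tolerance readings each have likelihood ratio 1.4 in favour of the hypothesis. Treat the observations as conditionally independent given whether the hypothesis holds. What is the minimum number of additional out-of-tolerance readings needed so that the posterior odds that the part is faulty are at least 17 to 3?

11

Prior odds = 0.0113/0.9887 = 113/9887.
Bayes factor of the evidence already in hand = 15.
Odds after that evidence = (113/9887) × 15 = 1695/9887.
Target odds = 17/3.
Need 1.4ⁿ ≥ 17/3 ÷ (1695/9887) = 168079/5085.
1.4¹⁰ = 282475249/9765625 falls short of 168079/5085 but 1.4¹¹ ≈40.4957 reaches it, so n = 11.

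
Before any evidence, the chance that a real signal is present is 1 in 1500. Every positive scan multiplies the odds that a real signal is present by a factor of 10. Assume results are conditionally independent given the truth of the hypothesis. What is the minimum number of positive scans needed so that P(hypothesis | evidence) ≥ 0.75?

4

Prior odds: (1/1500) ÷ (1499/1500) = 1/1499.
Likelihood ratio per positive scan = 10.
Target posterior odds = 0.75/0.25 = 3.
Need (1/1499) × 10ⁿ ≥ 3, i.e. 10ⁿ ≥ 4497.
10³ = 1000 falls short of 4497 but 10⁴ = 10000 reaches it, so n = 4.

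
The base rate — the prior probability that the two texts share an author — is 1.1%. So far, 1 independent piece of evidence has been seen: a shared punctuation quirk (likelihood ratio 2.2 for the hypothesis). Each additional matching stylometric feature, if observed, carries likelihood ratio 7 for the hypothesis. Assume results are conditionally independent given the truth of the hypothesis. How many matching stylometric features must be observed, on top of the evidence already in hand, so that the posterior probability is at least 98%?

4

Prior odds = 0.011/0.989 = 11/989.
Bayes factor of the evidence already in hand = 2.2.
Odds after that evidence = (11/989) × 2.2 = 121/4945.
Target odds = 0.98/0.02 = 49.
Need 7ⁿ ≥ 49 ÷ (121/4945) = 242305/121.
7³ = 343 falls short of 242305/121 but 7⁴ = 2401 reaches it, so n = 4.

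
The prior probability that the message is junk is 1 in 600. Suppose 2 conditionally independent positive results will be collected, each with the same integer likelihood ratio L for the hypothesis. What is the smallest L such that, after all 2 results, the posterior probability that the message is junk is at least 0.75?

43

Prior odds = (1/600)/(599/600) = 1/599.
Target odds = 0.75/0.25 = 3.
Need L² ≥ 3 ÷ (1/599) = 1797.
42² = 1764 < 1797 ≤ 1849 = 43², so L = 43.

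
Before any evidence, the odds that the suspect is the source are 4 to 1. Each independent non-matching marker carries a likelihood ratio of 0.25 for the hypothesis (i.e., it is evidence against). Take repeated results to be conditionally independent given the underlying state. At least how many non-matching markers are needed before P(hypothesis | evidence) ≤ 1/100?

5

Prior odds = 4.
Likelihood ratio per non-matching marker = 0.25.
Target odds: 0.01 ÷ 0.99 = 1/99.
Require 0.25ⁿ ≤ 1/99 ÷ 4 = 1/396.
0.25⁴ = 0.00390625 is still above 1/396 but 0.25⁵ = 1/1024 is at or below it, so n = 5.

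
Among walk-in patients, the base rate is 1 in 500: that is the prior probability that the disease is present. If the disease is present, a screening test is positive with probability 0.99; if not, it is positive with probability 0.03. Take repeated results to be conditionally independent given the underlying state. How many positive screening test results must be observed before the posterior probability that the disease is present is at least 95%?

Prior odds = 0.002/0.998 = 1/499.
Likelihood ratio of a positive = 0.99/0.03 = 33.
Target odds: 0.95 ÷ 0.05 = 19.
Require 33ⁿ ≥ 19 ÷ (1/499) = 9481.
33² = 1089 falls short of 9481 but 33³ = 35937 reaches it, so n = 3.

3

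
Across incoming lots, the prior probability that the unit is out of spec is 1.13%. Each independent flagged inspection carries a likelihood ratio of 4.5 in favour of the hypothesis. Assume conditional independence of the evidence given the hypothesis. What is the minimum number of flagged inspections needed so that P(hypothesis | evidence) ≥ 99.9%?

8

Prior odds = 0.0113/0.9887 = 113/9887.
Likelihood ratio per flagged inspection = 4.5.
Target odds: 0.999 ÷ 0.001 = 999.
Need (113/9887) × 4.5ⁿ ≥ 999, i.e. 4.5ⁿ ≥ 9877113/113.
4.5⁷ = 4782969/128 falls short of 9877113/113 but 4.5⁸ = 43046721/256 reaches it, so n = 8.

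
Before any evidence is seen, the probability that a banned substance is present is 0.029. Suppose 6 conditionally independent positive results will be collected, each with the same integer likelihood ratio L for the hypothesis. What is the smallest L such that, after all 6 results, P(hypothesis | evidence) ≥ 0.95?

3

Prior odds = 0.029/0.971 = 29/971.
Target odds = 0.95/0.05 = 19.
Need L⁶ ≥ 19 ÷ (29/971) = 18449/29.
2⁶ = 64 < 18449/29 ≤ 729 = 3⁶, so L = 3.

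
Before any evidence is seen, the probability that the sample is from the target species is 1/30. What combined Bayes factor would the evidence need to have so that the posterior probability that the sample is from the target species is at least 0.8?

116

Prior odds = (1/30)/(29/30) = 1/29.
Target odds = 0.8/0.2 = 4.
Required Bayes factor = 4 ÷ (1/29) = 116.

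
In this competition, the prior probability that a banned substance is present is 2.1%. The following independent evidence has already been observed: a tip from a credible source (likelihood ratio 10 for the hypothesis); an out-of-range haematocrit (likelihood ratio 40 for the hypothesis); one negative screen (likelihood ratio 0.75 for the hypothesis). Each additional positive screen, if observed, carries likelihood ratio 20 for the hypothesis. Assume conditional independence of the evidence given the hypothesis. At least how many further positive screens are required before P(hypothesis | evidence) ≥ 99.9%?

2

Prior odds = 0.021/0.979 = 21/979.
Combined Bayes factor of the evidence already in hand = 10 × 40 × 0.75 = 300.
Odds after that evidence = (21/979) × 300 = 6300/979.
Target odds = 0.999/0.001 = 999.
Need 20ⁿ ≥ 999 ÷ (6300/979) = 108669/700.
20¹ = 20 falls short of 108669/700 but 20² = 400 reaches it, so n = 2.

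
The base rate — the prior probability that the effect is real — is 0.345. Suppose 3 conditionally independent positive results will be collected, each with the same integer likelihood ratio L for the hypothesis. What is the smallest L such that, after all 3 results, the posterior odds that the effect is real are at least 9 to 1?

3

Prior odds = 0.345/0.655 = 69/131.
Target odds = 9.
Need L³ ≥ 9 ÷ (69/131) = 393/23.
2³ = 8 < 393/23 ≤ 27 = 3³, so L = 3.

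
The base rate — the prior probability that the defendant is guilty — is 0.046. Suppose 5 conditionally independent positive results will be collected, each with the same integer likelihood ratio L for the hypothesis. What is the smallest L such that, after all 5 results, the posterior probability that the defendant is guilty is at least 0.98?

Prior odds = 0.046/0.954 = 23/477.
Target odds = 0.98/0.02 = 49.
Need L⁵ ≥ 49 ÷ (23/477) = 23373/23.
3⁵ = 243 < 23373/23 ≤ 1024 = 4⁵, so L = 4.

4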